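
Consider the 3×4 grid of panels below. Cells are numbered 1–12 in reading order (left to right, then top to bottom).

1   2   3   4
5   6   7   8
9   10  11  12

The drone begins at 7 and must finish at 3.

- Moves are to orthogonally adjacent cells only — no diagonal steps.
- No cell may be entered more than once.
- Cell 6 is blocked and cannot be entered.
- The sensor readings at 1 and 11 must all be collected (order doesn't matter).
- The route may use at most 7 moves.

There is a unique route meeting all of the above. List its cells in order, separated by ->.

7 -> 11 -> 10 -> 9 -> 5 -> 1 -> 2 -> 3

Any route must reach 1 and 11 and still end at 3 within 7 moves, so the order of the required stops is forced.
Route from 7: down 1 to 11, left 2 to 9, up 2 to 1, right 2 to 3 — 7 moves in all.
Check: all required cells visited; 7 ≤ 7 moves.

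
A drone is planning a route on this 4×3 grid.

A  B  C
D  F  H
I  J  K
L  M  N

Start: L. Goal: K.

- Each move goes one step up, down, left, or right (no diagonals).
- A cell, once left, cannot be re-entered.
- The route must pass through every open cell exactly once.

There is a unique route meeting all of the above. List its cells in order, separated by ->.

L -> I -> D -> A -> B -> C -> H -> F -> J -> M -> N -> K

Need to visit all 12 open cells exactly once, starting at L and ending at K.
Cell A has only two open neighbours (D and B), so the path must pass straight through it: one of those is the cell it's entered from and the other is where it exits.
Route from L: up 3 to A, right 2 to C, down 1 to H, left 1 to F, down 2 to M, right 1 to N, up 1 to K — 11 moves in all.
Check: all 12 open cells covered.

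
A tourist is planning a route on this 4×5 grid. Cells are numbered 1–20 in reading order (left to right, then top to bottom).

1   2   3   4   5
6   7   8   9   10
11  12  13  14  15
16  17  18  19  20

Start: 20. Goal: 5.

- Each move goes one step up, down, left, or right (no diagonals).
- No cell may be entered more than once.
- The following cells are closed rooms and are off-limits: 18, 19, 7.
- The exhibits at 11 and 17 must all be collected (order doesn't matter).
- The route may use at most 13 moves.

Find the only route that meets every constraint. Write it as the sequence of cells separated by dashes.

20 - 15 - 14 - 13 - 12 - 17 - 16 - 11 - 6 - 1 - 2 - 3 - 4 - 5

The 13-move cap with required stops at 11, 17 leaves no slack for detours.
Route from 20: up 1 to 15, left 3 to 12, down 1 to 17, left 1 to 16, up 3 to 1, right 4 to 5 — 13 moves in all.
Check: all required cells visited; 13 ≤ 13 moves.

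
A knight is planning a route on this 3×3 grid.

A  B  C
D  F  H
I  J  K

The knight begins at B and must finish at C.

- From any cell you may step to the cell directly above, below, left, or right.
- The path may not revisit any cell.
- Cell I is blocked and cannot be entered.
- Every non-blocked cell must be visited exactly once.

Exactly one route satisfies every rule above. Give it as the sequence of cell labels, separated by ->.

B -> A -> D -> F -> J -> K -> H -> C

Need to visit all 8 open cells exactly once, starting at B and ending at C.
Cell J has only two open neighbours (F and K), so the path must pass straight through it: one of those is the cell it's entered from and the other is where it exits.
Route from B: left 1 to A, down 1 to D, right 1 to F, down 1 to J, right 1 to K, up 2 to C — 7 moves in all.
Check: all 8 open cells covered.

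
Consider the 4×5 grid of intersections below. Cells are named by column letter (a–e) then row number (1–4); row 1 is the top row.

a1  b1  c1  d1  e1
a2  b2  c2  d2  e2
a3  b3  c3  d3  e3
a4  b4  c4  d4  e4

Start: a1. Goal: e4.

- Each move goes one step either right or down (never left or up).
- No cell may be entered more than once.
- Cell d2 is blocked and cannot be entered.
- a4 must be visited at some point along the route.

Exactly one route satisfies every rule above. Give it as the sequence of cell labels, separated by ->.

Moves only go right or down, so the column and row indices never decrease.
Route from a1: 3× down (reaching a4), 4× right (reaching e4) — 7 moves in all.
Check: all required cells visited.

a1 -> a2 -> a3 -> a4 -> b4 -> c4 -> d4 -> e4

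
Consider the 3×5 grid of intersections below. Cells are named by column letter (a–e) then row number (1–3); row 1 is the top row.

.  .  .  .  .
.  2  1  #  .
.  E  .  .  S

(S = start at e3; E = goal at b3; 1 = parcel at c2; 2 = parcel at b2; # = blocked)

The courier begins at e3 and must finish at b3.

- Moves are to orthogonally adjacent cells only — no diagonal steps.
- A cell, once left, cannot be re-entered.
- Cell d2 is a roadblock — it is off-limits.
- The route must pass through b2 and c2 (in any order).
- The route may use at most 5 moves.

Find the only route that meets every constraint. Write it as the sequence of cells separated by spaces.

e3 d3 c3 c2 b2 b3

The 5-move cap with required stops at b2, c2 leaves no slack for detours.
Route from e3: left 2 to c3, up 1 to c2, left 1 to b2, down 1 to b3 — 5 moves in all.
Check: all required cells visited; 5 ≤ 5 moves.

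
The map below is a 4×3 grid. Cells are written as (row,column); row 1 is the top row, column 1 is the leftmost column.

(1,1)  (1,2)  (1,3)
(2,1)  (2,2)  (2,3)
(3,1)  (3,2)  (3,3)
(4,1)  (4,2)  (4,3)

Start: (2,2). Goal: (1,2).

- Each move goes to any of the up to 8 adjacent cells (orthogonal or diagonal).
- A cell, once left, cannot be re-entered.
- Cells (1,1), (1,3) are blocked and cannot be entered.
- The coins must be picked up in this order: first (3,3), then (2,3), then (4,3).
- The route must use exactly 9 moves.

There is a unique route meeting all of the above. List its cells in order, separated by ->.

The waypoints must appear in the order (3,3), (2,3), (4,3), with no cell reused.
Route from (2,2): down-right to (3,3), up to (2,3), down-left to (3,2), down-right to (4,3), 2× left (reaching (4,1)), 2× up (reaching (2,1)), up-right to (1,2) — 9 moves in all.
Check: order respected ((3,3) at step 1, (2,3) at step 2, (4,3) at step 4); 9 moves as required.

(2,2) -> (3,3) -> (2,3) -> (3,2) -> (4,3) -> (4,2) -> (4,1) -> (3,1) -> (2,1) -> (1,2)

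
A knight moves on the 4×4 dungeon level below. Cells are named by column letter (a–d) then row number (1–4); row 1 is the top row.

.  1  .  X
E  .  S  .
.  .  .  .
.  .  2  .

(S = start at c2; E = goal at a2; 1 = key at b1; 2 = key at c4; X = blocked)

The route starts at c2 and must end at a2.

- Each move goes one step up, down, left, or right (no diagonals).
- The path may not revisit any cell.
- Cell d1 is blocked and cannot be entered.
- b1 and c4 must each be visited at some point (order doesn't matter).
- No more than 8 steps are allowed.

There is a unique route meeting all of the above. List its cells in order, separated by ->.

c2 -> c3 -> c4 -> b4 -> b3 -> b2 -> b1 -> a1 -> a2

The budget equals the shortest possible length, so every move has to be on a shortest route through the required cells.
Route from c2: 2× down (reaching c4), left to b4, 3× up (reaching b1), left to a1, down to a2 — 8 moves in all.
Check: all required cells visited; 8 ≤ 8 moves.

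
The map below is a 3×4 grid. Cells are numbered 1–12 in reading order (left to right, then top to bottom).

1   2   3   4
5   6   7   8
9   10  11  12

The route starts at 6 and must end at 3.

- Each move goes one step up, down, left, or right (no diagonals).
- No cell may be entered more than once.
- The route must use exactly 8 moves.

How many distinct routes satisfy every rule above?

5

Need simple routes of exactly 8 moves from 6 to 3 (Manhattan distance 2, so 3 moves are spent on a detour and 3 undoing it).
Enumerating: 6 2 1 5 9 10 11 7 3 | 6 5 9 10 11 7 8 4 3 | 6 5 9 10 11 12 8 4 3 | 6 5 9 10 11 12 8 7 3 | 6 7 11 10 9 5 1 2 3.
That gives 5 routes.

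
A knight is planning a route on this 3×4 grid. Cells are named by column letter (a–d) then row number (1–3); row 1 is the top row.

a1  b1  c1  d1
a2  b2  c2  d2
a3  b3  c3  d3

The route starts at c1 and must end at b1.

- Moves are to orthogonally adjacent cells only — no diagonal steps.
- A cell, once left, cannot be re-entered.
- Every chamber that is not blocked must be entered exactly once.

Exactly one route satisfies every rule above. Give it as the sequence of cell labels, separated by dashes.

Need to visit all 12 open cells exactly once, starting at c1 and ending at b1.
Cell d3 has only two open neighbours (d2 and c3), so the path must pass straight through it: one of those is the cell it's entered from and the other is where it exits.
Route from c1: right 1 to d1, down 2 to d3, left 1 to c3, up 1 to c2, left 1 to b2, down 1 to b3, left 1 to a3, up 2 to a1, right 1 to b1 — 11 moves in all.
Check: all 12 open cells covered.

c1 - d1 - d2 - d3 - c3 - c2 - b2 - b3 - a3 - a2 - a1 - b1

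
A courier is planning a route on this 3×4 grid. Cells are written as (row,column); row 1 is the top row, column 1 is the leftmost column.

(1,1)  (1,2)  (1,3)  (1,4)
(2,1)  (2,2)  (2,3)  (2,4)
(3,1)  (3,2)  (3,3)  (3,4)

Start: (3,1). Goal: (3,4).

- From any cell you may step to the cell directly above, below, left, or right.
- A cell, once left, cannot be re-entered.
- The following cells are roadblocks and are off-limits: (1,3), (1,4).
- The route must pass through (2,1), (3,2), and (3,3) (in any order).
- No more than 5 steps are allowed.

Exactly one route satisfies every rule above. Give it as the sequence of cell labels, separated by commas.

The budget equals the shortest possible length, so every move has to be on a shortest route through the required cells.
Route from (3,1): up 1 to (2,1), right 1 to (2,2), down 1 to (3,2), right 2 to (3,4) — 5 moves in all.
Check: all required cells visited; 5 ≤ 5 moves.

(3,1), (2,1), (2,2), (3,2), (3,3), (3,4)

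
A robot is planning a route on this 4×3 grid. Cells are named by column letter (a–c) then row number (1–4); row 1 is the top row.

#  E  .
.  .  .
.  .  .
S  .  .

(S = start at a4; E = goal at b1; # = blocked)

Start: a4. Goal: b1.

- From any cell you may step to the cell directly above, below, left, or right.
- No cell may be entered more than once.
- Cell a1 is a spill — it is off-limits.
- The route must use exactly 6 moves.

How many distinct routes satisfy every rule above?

Need simple routes of exactly 6 moves from a4 to b1 (Manhattan distance 4, so 1 moves are spent on a detour and 1 undoing it).
Branch systematically from the start, pruning whenever the remaining move budget drops below the Manhattan distance to b1 or differs from it in parity. Grouping the completions by first move — via a3: 4; via b4: 7 — and summing: 4 + 7 = 11.
That gives 11 routes.

11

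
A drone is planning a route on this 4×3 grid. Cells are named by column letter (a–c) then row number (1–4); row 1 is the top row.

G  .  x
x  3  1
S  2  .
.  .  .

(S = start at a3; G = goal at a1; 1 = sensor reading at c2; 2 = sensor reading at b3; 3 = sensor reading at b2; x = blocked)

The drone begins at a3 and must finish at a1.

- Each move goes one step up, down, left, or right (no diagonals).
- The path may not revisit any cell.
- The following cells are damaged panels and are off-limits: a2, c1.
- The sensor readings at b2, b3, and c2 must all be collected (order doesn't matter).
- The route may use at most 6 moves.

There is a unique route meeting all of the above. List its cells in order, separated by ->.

Any route must reach b2, b3, and c2 and still end at a1 within 6 moves, so the order of the required stops is forced.
Route from a3: right 2 to c3, up 1 to c2, left 1 to b2, up 1 to b1, left 1 to a1 — 6 moves in all.
Check: all required cells visited; 6 ≤ 6 moves.

a3 -> b3 -> c3 -> c2 -> b2 -> b1 -> a1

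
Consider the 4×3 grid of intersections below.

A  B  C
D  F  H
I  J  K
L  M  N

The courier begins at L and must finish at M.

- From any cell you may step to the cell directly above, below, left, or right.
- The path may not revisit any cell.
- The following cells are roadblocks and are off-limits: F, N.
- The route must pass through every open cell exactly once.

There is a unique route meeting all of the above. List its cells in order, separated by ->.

Need to visit all 10 open cells exactly once, starting at L and ending at M.
Cell H has only two open neighbours (C and K), so the path must pass straight through it: one of those is the cell it's entered from and the other is where it exits.
Route from L: 3× up (reaching A), 2× right (reaching C), 2× down (reaching K), left to J, down to M — 9 moves in all.
Check: all 10 open cells covered.

L -> I -> D -> A -> B -> C -> H -> K -> J -> M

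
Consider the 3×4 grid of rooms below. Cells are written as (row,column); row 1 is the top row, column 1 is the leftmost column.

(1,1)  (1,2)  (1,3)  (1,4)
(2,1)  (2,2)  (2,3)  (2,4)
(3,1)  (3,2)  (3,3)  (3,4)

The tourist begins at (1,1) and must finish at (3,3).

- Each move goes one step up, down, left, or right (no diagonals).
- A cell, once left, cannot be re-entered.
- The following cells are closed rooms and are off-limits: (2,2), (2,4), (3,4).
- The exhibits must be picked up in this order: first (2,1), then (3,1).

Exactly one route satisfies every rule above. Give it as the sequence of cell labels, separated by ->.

The waypoints must appear in the order (2,1), (3,1), with no cell reused.
Route from (1,1): 2× down (reaching (3,1)), 2× right (reaching (3,3)) — 4 moves in all.
Check: order respected ((2,1) at step 1, (3,1) at step 2).

(1,1) -> (2,1) -> (3,1) -> (3,2) -> (3,3)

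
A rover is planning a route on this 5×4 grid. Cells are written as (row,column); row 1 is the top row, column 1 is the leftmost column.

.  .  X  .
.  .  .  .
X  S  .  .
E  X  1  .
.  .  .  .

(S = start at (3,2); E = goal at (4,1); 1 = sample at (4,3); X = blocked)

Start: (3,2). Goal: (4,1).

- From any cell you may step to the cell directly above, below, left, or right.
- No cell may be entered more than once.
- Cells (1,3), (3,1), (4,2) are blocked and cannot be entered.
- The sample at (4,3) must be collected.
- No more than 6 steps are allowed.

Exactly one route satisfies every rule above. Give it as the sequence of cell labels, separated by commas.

(3,2), (3,3), (4,3), (5,3), (5,2), (5,1), (4,1)

The budget equals the shortest possible length, so every move has to be on a shortest route through the required cells.
Route from (3,2): right 1 to (3,3), down 2 to (5,3), left 2 to (5,1), up 1 to (4,1) — 6 moves in all.
Check: all required cells visited; 6 ≤ 6 moves.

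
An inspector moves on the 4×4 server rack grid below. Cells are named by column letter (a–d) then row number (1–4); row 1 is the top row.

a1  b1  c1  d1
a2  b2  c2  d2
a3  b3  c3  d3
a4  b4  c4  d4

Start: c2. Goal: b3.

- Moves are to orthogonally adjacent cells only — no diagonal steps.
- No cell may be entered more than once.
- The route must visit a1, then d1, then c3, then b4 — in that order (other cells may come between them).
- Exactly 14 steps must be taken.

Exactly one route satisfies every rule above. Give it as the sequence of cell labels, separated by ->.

The waypoints must appear in the order a1, d1, c3, b4, with no cell reused.
Route from c2: left 2 to a2, up 1 to a1, right 3 to d1, down 2 to d3, left 1 to c3, down 1 to c4, left 2 to a4, up 1 to a3, right 1 to b3 — 14 moves in all.
Check: order respected (a1 at step 3, d1 at step 6, c3 at step 9, b4 at step 11); 14 moves as required.

c2 -> b2 -> a2 -> a1 -> b1 -> c1 -> d1 -> d2 -> d3 -> c3 -> c4 -> b4 -> a4 -> a3 -> b3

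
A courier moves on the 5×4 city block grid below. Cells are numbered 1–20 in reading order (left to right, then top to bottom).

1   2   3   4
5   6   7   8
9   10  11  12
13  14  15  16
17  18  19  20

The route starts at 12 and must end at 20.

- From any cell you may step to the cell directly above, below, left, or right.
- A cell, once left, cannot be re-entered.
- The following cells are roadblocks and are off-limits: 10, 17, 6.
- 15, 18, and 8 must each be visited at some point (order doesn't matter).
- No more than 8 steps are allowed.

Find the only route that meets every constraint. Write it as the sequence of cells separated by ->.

12 -> 8 -> 7 -> 11 -> 15 -> 14 -> 18 -> 19 -> 20

The budget equals the shortest possible length, so every move has to be on a shortest route through the required cells.
Route from 12: up to 8, left to 7, 2× down (reaching 15), left to 14, down to 18, 2× right (reaching 20) — 8 moves in all.
Check: all required cells visited; 8 ≤ 8 moves.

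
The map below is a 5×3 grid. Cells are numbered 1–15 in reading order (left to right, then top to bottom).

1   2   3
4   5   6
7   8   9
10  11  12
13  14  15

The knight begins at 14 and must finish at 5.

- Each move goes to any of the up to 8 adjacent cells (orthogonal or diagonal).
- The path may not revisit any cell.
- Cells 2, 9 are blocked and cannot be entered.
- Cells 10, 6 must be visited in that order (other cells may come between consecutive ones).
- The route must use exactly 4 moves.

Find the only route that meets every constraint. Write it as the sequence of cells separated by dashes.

14 - 10 - 8 - 6 - 5

The waypoints must appear in the order 10, 6, with no cell reused.
Route from 14: up-left to 10, 2× up-right (reaching 6), left to 5 — 4 moves in all.
Check: order respected (10 at step 1, 6 at step 3); 4 moves as required.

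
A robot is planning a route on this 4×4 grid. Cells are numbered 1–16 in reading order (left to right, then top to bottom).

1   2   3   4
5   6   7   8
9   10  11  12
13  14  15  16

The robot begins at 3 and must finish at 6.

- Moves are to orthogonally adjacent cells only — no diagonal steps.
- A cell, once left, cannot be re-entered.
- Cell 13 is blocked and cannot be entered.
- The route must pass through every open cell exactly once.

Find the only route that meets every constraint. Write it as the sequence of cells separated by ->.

3 -> 4 -> 8 -> 7 -> 11 -> 12 -> 16 -> 15 -> 14 -> 10 -> 9 -> 5 -> 1 -> 2 -> 6

Need to visit all 15 open cells exactly once, starting at 3 and ending at 6.
Cell 16 has only two open neighbours (12 and 15), so the path must pass straight through it: one of those is the cell it's entered from and the other is where it exits.
Route from 3: right to 4, down to 8, left to 7, down to 11, right to 12, down to 16, 2× left (reaching 14), up to 10, left to 9, 2× up (reaching 1), right to 2, down to 6 — 14 moves in all.
Check: all 15 open cells covered.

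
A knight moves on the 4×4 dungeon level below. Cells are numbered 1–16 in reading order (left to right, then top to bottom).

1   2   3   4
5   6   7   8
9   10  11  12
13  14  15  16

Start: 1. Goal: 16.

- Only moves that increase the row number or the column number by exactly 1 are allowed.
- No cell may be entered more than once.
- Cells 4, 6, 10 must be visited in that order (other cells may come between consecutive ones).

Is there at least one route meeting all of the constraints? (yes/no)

6 lies to the left of 4, so going from 4 to 6 would need a leftward move — but moves only go right/down, so 4 cannot be visited before 6.

no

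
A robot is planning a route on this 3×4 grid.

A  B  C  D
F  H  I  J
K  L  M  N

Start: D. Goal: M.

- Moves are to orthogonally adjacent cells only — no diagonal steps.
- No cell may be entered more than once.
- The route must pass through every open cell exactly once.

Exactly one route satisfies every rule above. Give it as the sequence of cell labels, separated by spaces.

Need to visit all 12 open cells exactly once, starting at D and ending at M.
Cell A has only two open neighbours (F and B), so the path must pass straight through it: one of those is the cell it's entered from and the other is where it exits.
Route from D: left 3 to A, down 2 to K, right 1 to L, up 1 to H, right 2 to J, down 1 to N, left 1 to M — 11 moves in all.
Check: all 12 open cells covered.

D C B A F K L H I J N M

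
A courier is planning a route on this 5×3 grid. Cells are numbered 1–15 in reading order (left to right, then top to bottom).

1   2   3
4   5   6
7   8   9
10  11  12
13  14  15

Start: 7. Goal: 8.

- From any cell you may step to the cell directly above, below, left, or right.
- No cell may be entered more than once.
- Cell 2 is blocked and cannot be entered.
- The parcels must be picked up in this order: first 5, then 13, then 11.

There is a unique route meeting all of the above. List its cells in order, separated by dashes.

The waypoints must appear in the order 5, 13, 11, with no cell reused.
Route from 7: up to 4, 2× right (reaching 6), 3× down (reaching 15), 2× left (reaching 13), up to 10, right to 11, up to 8 — 11 moves in all.
Check: order respected (5 at step 2, 13 at step 8, 11 at step 10).

7 - 4 - 5 - 6 - 9 - 12 - 15 - 14 - 13 - 10 - 11 - 8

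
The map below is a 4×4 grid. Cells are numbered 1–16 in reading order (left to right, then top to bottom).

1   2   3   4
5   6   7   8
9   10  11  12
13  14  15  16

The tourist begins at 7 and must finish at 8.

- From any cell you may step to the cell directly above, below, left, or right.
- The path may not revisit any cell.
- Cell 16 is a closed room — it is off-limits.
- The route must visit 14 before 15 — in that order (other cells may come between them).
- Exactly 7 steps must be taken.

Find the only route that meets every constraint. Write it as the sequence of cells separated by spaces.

7 6 10 14 15 11 12 8

The waypoints must appear in the order 14, 15, with no cell reused.
Route from 7: left 1 to 6, down 2 to 14, right 1 to 15, up 1 to 11, right 1 to 12, up 1 to 8 — 7 moves in all.
Check: order respected (14 at step 3, 15 at step 4); 7 moves as required.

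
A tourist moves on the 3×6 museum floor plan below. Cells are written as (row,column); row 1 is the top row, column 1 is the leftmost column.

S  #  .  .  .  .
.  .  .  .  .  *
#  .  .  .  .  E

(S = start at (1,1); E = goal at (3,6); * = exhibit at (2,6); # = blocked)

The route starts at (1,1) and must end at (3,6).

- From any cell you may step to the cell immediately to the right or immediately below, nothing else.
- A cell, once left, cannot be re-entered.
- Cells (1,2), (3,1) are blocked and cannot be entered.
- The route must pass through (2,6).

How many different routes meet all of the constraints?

1

A right/down-only route from (1,1) to (3,6) makes exactly 2 down-moves and 5 right-moves in some order.
With no other constraints that would be C(7,2) = 21 routes.
Split at (2,6) and multiply the segment counts (each segment already excludes blocked cells): (1,1)→(2,6): 1; (2,6)→(3,6): 1; product = 1.
That gives 1 route.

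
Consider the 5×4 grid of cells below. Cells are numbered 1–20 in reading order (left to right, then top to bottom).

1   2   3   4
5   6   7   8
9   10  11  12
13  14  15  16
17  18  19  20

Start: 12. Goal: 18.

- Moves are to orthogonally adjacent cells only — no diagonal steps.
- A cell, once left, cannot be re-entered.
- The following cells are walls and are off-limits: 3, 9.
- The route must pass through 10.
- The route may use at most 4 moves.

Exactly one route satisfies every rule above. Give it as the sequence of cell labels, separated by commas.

The 4-move cap with required stops at 10 leaves no slack for detours.
Route from 12: 2× left (reaching 10), 2× down (reaching 18) — 4 moves in all.
Check: all required cells visited; 4 ≤ 4 moves.

12, 11, 10, 14, 18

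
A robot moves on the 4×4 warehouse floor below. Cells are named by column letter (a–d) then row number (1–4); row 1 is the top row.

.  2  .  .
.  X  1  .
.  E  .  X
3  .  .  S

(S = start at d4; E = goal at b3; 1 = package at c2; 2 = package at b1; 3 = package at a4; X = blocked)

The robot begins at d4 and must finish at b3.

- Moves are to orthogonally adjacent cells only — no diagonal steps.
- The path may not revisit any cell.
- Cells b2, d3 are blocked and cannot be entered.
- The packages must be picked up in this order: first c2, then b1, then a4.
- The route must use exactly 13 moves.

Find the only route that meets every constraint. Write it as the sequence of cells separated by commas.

The waypoints must appear in the order c2, b1, a4, with no cell reused.
Route from d4: left to c4, 2× up (reaching c2), right to d2, up to d1, 3× left (reaching a1), 3× down (reaching a4), right to b4, up to b3 — 13 moves in all.
Check: order respected (1 at step 3, 2 at step 7, 3 at step 11); 13 moves as required.

d4, c4, c3, c2, d2, d1, c1, b1, a1, a2, a3, a4, b4, b3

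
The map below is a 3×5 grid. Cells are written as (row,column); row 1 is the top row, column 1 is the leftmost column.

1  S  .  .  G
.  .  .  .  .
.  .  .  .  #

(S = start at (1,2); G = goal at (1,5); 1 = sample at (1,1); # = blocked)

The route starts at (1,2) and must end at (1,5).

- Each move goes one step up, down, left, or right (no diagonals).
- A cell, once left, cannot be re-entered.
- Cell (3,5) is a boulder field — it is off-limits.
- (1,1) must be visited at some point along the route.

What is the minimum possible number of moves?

7

Any route passes through (1,1) somewhere between (1,2) and (1,5). Summing Manhattan distances along the two legs ((1,2) → (1,1) → (1,5)) gives a lower bound of 1 + 4 = 5 moves.
The shortest route satisfying every rule uses 7 moves: (1,2) → (1,1) → (2,1) → (2,2) → (2,3) → (1,3) → (1,4) → (1,5).
The bound of 5 isn't tight here; checking systematically, no route of length 5 through 6 satisfies every constraint, so 7 is the minimum.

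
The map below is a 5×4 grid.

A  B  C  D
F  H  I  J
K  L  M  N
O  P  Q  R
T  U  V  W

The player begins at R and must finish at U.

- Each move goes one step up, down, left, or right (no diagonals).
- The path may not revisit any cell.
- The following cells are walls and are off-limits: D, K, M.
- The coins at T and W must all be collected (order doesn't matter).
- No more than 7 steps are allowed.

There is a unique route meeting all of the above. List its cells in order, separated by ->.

The 7-move cap with required stops at T, W leaves no slack for detours.
Route from R: down 1 to W, left 1 to V, up 1 to Q, left 2 to O, down 1 to T, right 1 to U — 7 moves in all.
Check: all required cells visited; 7 ≤ 7 moves.

R -> W -> V -> Q -> P -> O -> T -> U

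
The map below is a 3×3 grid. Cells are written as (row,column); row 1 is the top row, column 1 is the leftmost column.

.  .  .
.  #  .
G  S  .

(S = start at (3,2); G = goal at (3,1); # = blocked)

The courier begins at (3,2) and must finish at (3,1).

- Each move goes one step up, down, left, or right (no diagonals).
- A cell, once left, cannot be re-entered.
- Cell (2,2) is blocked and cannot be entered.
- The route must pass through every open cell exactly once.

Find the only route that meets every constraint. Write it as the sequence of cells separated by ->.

Need to visit all 8 open cells exactly once, starting at (3,2) and ending at (3,1).
Cell (2,3) has only two open neighbours ((1,3) and (3,3)), so the path must pass straight through it: one of those is the cell it's entered from and the other is where it exits.
Route from (3,2): right to (3,3), 2× up (reaching (1,3)), 2× left (reaching (1,1)), 2× down (reaching (3,1)) — 7 moves in all.
Check: all 8 open cells covered.

(3,2) -> (3,3) -> (2,3) -> (1,3) -> (1,2) -> (1,1) -> (2,1) -> (3,1)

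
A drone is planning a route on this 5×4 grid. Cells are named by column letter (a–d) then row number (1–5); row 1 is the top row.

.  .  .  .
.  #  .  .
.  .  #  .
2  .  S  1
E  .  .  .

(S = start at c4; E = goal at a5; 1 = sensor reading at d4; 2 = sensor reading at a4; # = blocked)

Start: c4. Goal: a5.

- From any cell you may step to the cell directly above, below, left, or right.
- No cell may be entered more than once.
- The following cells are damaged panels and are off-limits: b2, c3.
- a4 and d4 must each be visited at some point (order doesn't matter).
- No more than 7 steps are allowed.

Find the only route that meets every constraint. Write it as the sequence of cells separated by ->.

c4 -> d4 -> d5 -> c5 -> b5 -> b4 -> a4 -> a5

The budget equals the shortest possible length, so every move has to be on a shortest route through the required cells.
Route from c4: right 1 to d4, down 1 to d5, left 2 to b5, up 1 to b4, left 1 to a4, down 1 to a5 — 7 moves in all.
Check: all required cells visited; 7 ≤ 7 moves.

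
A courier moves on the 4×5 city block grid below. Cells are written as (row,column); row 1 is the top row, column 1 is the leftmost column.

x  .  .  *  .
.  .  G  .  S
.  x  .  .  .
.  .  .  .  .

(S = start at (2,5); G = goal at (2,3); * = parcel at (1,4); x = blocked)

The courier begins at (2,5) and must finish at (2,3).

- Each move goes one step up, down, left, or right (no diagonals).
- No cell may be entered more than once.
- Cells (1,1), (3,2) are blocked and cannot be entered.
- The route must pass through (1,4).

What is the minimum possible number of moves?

4

Any route passes through (1,4) somewhere between (2,5) and (2,3). Summing Manhattan distances along the two legs ((2,5) → (1,4) → (2,3)) gives a lower bound of 2 + 2 = 4 moves.
A route of 4 moves achieves this: (2,5) → (1,5) → (1,4) → (2,4) → (2,3).
Since 4 matches the lower bound, it is optimal.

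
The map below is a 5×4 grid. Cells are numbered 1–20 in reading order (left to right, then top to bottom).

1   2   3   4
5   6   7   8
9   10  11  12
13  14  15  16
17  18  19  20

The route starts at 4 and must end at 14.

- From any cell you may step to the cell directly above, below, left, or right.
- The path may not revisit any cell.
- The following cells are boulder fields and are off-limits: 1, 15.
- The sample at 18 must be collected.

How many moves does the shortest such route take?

7

Any route passes through 18 somewhere between 4 and 14. Summing Manhattan distances along the two legs (4 → 18 → 14) gives a lower bound of 6 + 1 = 7 moves.
A route of 7 moves achieves this: 4 → 8 → 12 → 16 → 20 → 19 → 18 → 14.
Since 7 matches the lower bound, it is optimal.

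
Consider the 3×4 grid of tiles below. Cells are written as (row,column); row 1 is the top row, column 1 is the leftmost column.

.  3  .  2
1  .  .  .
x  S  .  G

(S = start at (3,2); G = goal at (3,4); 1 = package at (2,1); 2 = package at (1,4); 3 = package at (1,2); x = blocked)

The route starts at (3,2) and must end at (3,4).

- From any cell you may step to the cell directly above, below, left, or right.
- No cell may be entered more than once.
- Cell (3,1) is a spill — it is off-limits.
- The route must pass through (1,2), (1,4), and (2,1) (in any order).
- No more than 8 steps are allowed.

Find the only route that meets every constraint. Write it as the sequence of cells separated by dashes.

(3,2) - (2,2) - (2,1) - (1,1) - (1,2) - (1,3) - (1,4) - (2,4) - (3,4)

The 8-move cap with required stops at (1,2), (1,4), (2,1) leaves no slack for detours.
Route from (3,2): up 1 to (2,2), left 1 to (2,1), up 1 to (1,1), right 3 to (1,4), down 2 to (3,4) — 8 moves in all.
Check: all required cells visited; 8 ≤ 8 moves.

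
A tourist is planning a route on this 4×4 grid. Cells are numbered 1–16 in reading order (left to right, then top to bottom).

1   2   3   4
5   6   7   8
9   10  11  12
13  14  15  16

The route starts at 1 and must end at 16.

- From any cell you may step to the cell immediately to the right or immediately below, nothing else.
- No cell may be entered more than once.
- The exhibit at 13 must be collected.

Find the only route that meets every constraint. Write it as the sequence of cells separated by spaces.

Moves only go right or down, so the column and row indices never decrease.
Route from 1: 3× down (reaching 13), 3× right (reaching 16) — 6 moves in all.
Check: all required cells visited.

1 5 9 13 14 15 16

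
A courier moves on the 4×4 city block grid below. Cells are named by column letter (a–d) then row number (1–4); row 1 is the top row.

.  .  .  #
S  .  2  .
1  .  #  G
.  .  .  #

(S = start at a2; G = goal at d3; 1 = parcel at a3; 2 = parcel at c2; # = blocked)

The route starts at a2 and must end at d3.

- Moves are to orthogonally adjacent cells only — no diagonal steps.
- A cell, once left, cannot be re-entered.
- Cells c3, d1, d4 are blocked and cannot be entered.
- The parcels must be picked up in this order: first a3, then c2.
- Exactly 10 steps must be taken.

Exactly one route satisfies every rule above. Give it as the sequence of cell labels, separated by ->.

a2 -> a3 -> a4 -> b4 -> b3 -> b2 -> b1 -> c1 -> c2 -> d2 -> d3

The waypoints must appear in the order a3, c2, with no cell reused.
Route from a2: 2× down (reaching a4), right to b4, 3× up (reaching b1), right to c1, down to c2, right to d2, down to d3 — 10 moves in all.
Check: order respected (1 at step 1, 2 at step 8); 10 moves as required.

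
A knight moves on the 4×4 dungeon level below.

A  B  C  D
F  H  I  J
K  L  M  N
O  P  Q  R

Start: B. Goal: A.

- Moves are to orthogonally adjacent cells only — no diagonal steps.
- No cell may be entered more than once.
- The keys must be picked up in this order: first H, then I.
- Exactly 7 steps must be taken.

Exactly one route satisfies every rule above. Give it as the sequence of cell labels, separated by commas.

B, H, I, M, L, K, F, A

The waypoints must appear in the order H, I, with no cell reused.
Route from B: down to H, right to I, down to M, 2× left (reaching K), 2× up (reaching A) — 7 moves in all.
Check: order respected (H at step 1, I at step 2); 7 moves as required.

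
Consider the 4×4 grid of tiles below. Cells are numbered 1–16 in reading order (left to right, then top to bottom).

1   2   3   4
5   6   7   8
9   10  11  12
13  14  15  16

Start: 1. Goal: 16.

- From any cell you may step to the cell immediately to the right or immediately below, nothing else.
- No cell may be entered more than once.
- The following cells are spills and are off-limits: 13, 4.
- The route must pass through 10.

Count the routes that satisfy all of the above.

9

A right/down-only route from 1 to 16 makes exactly 3 down-moves and 3 right-moves in some order.
With no other constraints that would be C(6,3) = 20 routes.
Split at 10 and multiply the segment counts (each segment already excludes blocked cells): 1→10: 3; 10→16: 3; product = 9.
That gives 9 routes.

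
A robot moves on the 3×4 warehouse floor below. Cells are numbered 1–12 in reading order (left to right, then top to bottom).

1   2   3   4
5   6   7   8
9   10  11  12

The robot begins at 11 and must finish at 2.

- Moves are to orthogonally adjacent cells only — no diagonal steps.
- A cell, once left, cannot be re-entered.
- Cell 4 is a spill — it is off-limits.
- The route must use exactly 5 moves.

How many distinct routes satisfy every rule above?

Need simple routes of exactly 5 moves from 11 to 2 (Manhattan distance 3, so 1 moves are spent on a detour and 1 undoing it).
Enumerating: 11 7 6 5 1 2 | 11 10 6 5 1 2 | 11 10 6 7 3 2 | 11 10 9 5 1 2 | 11 10 9 5 6 2 | 11 12 8 7 3 2 | 11 12 8 7 6 2.
That gives 7 routes.

7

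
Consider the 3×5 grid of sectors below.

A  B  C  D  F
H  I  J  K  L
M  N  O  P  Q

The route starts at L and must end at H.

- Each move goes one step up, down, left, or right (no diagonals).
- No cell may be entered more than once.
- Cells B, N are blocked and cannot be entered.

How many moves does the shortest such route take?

The Manhattan distance from L to H is |2−2| + |5−1| = 4, so at least 4 moves are needed.
A route of 4 moves achieves this: L → K → J → I → H.
Since 4 matches the lower bound, it is optimal.

4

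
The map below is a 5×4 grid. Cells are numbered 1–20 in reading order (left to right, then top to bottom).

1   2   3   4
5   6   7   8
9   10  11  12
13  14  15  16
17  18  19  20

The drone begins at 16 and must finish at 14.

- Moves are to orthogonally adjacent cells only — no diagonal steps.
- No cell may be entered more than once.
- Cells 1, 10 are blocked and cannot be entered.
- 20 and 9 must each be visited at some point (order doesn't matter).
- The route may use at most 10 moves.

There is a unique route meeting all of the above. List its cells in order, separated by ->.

16 -> 20 -> 19 -> 15 -> 11 -> 7 -> 6 -> 5 -> 9 -> 13 -> 14

Any route must reach 20 and 9 and still end at 14 within 10 moves, so the order of the required stops is forced.
Route from 16: down 1 to 20, left 1 to 19, up 3 to 7, left 2 to 5, down 2 to 13, right 1 to 14 — 10 moves in all.
Check: all required cells visited; 10 ≤ 10 moves.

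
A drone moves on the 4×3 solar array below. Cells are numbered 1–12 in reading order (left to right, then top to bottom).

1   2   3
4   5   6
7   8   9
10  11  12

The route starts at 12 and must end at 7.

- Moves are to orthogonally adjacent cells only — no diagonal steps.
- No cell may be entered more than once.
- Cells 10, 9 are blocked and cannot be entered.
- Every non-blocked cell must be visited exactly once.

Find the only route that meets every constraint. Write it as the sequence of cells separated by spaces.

12 11 8 5 6 3 2 1 4 7

Need to visit all 10 open cells exactly once, starting at 12 and ending at 7.
Cell 3 has only two open neighbours (6 and 2), so the path must pass straight through it: one of those is the cell it's entered from and the other is where it exits.
Route from 12: left 1 to 11, up 2 to 5, right 1 to 6, up 1 to 3, left 2 to 1, down 2 to 7 — 9 moves in all.
Check: all 10 open cells covered.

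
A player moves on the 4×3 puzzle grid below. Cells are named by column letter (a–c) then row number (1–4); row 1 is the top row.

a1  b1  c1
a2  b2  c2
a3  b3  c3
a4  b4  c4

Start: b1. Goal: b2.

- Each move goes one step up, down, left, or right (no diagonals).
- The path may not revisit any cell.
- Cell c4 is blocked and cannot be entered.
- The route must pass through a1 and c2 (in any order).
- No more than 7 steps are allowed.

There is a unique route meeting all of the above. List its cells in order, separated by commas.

The 7-move cap with required stops at a1, c2 leaves no slack for detours.
Route from b1: left 1 to a1, down 2 to a3, right 2 to c3, up 1 to c2, left 1 to b2 — 7 moves in all.
Check: all required cells visited; 7 ≤ 7 moves.

b1, a1, a2, a3, b3, c3, c2, b2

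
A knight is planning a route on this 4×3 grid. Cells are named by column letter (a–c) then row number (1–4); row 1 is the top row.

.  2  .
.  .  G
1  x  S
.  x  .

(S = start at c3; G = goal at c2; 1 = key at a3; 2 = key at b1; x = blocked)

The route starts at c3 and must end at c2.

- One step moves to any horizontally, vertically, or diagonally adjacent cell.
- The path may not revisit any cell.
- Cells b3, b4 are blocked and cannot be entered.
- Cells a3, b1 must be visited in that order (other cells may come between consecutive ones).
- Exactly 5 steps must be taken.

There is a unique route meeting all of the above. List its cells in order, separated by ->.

The waypoints must appear in the order a3, b1, with no cell reused.
Route from c3: up-left to b2, down-left to a3, up to a2, up-right to b1, down-right to c2 — 5 moves in all.
Check: order respected (1 at step 2, 2 at step 4); 5 moves as required.

c3 -> b2 -> a3 -> a2 -> b1 -> c2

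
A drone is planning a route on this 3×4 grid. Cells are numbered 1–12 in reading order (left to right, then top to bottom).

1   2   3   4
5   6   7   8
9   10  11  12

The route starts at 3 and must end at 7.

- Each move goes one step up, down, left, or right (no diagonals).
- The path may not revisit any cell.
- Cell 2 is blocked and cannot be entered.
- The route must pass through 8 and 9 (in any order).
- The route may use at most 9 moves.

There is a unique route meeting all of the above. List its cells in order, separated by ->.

3 -> 4 -> 8 -> 12 -> 11 -> 10 -> 9 -> 5 -> 6 -> 7

The budget equals the shortest possible length, so every move has to be on a shortest route through the required cells.
Route from 3: right 1 to 4, down 2 to 12, left 3 to 9, up 1 to 5, right 2 to 7 — 9 moves in all.
Check: all required cells visited; 9 ≤ 9 moves.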